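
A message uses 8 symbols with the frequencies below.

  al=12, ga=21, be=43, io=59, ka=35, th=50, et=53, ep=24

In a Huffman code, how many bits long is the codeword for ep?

3

Build the tree from the bottom:
merge al(12) and ga(21): 33
merge ep(24) and 33: 57
merge ka(35) and be(43): 78
merge th(50) and et(53): 103
merge 57 and io(59): 116
merge 78 and 103: 181
merge 116 and 181: 297
ep sits 3 levels below the root, so its codeword is 3 bits.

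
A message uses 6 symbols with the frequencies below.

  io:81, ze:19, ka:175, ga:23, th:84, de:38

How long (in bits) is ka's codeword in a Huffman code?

Huffman merges, smallest pair first:
combine ze(19), ga(23) → 42
combine de(38), 42 → 80
combine 80, io(81) → 161
combine th(84), 161 → 245
combine ka(175), 245 → 420
ka is a child of the root — depth 1, so its codeword is a single bit.

1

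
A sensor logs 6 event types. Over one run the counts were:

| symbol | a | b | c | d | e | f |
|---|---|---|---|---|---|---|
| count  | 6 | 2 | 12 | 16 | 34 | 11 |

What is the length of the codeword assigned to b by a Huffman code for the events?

4

Repeatedly merge the two smallest:
merge b(2) and a(6): 8
merge 8 and f(11): 19
merge c(12) and d(16): 28
merge 19 and 28: 47
merge e(34) and 47: 81
The subtree containing b is merged 4 times, so code length = 4.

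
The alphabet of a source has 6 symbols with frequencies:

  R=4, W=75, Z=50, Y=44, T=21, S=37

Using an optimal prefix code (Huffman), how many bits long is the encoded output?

549

Build the Huffman tree bottom-up:
merge R(4) and T(21): 25
merge 25 and S(37): 62
merge Y(44) and Z(50): 94
merge 62 and W(75): 137
merge 94 and 137: 231
Each symbol's bit-cost is frequency × depth; summing gives 549 bits (equivalently 25 + 62 + 94 + 137 + 231).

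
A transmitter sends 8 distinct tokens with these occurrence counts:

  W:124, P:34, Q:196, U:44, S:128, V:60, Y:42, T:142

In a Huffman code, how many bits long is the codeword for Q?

Huffman merges, smallest pair first:
combine P(34), Y(42) → 76
combine U(44), V(60) → 104
combine 76, 104 → 180
combine W(124), S(128) → 252
combine T(142), 180 → 322
combine Q(196), 252 → 448
combine 322, 448 → 770
The subtree containing Q is merged 2 times, so code length = 2.

2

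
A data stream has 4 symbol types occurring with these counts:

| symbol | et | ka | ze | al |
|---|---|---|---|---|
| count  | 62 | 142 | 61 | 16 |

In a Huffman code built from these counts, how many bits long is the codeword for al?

Repeatedly merge the two smallest:
combine al(16), ze(61) → 77
combine et(62), 77 → 139
combine 139, ka(142) → 281
al's leaf is at depth 3, giving a 3-bit codeword.

3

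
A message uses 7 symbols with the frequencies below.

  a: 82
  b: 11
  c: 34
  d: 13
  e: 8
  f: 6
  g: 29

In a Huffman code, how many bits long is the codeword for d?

4

Repeatedly merge the two smallest:
combine f(6), e(8) → 14
combine b(11), d(13) → 24
combine 14, 24 → 38
combine g(29), c(34) → 63
combine 38, 63 → 101
combine a(82), 101 → 183
d sits 4 levels below the root, so its codeword is 4 bits.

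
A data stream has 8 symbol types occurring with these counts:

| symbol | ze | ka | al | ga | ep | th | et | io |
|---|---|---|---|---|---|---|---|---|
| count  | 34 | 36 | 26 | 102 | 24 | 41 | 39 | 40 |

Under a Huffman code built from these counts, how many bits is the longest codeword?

4

Merge the two lowest-weight nodes at each step:
ep(24) + al(26) → 50
ze(34) + ka(36) → 70
et(39) + io(40) → 79
th(41) + 50 → 91
70 + 79 → 149
91 + ga(102) → 193
149 + 193 → 342
The rarest symbols sit at the bottom; the longest codeword is 4 bits.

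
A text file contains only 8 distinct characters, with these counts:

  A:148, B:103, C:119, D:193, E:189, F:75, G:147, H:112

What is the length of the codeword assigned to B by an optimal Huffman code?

Repeatedly merge the two smallest:
F(75) + B(103) → 178
H(112) + C(119) → 231
G(147) + A(148) → 295
178 + E(189) → 367
D(193) + 231 → 424
295 + 367 → 662
424 + 662 → 1086
B sits 4 levels below the root, so its codeword is 4 bits.

4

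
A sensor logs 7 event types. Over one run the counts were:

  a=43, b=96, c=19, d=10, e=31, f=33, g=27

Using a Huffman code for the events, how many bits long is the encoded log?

667

Merge the two smallest weights repeatedly:
merge d(10) and c(19): 29
merge g(27) and 29: 56
merge e(31) and f(33): 64
merge a(43) and 56: 99
merge 64 and b(96): 160
merge 99 and 160: 259
Each symbol's bit-cost is frequency × depth; summing gives 667 bits (equivalently 29 + 56 + 64 + 99 + 160 + 259).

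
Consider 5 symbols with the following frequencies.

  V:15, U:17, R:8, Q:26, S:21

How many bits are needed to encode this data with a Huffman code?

Greedily combine the two least-frequent nodes:
R(8) + V(15) → 23
U(17) + S(21) → 38
23 + Q(26) → 49
38 + 49 → 87
The encoded length is the sum of every internal node's weight: 23 + 38 + 49 + 87 = 197 bits.

197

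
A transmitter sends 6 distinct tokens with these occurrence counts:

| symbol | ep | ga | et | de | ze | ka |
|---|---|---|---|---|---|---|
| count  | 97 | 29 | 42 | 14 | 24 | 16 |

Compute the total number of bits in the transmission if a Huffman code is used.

502

Build the Huffman tree bottom-up:
de(14) + ka(16) → 30
ze(24) + ga(29) → 53
30 + et(42) → 72
53 + 72 → 125
ep(97) + 125 → 222
Total encoded bits = sum of merged weights = 30 + 53 + 72 + 125 + 222 = 502.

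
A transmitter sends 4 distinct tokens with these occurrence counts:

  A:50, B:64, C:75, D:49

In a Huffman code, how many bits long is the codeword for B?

2

Huffman merges, smallest pair first:
merge D(49) and A(50): 99
merge B(64) and C(75): 139
merge 99 and 139: 238
The subtree containing B is merged 2 times, so code length = 2.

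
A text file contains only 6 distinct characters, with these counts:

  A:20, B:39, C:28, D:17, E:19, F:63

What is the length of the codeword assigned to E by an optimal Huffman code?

3

Repeatedly merge the two smallest:
D(17) + E(19) → 36
A(20) + C(28) → 48
36 + B(39) → 75
48 + F(63) → 111
75 + 111 → 186
The subtree containing E is merged 3 times, so code length = 3.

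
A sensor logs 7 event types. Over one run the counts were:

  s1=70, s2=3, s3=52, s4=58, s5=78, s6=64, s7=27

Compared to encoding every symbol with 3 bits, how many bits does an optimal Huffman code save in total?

118

Fixed-length: 3 bits × 352 symbols = 1056 bits.
Huffman merges:
merge s2(3) and s7(27): 30
merge 30 and s3(52): 82
merge s4(58) and s6(64): 122
merge s1(70) and s5(78): 148
merge 82 and 122: 204
merge 148 and 204: 352
Huffman total = 30 + 82 + 122 + 148 + 204 + 352 = 938 bits.
Saving = 1056 − 938 = 118 bits.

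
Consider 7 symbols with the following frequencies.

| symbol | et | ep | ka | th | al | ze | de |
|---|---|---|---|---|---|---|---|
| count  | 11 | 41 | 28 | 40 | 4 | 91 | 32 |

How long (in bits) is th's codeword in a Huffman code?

3

Build the tree from the bottom:
merge al(4) and et(11): 15
merge 15 and ka(28): 43
merge de(32) and th(40): 72
merge ep(41) and 43: 84
merge 72 and 84: 156
merge ze(91) and 156: 247
The subtree containing th is merged 3 times, so code length = 3.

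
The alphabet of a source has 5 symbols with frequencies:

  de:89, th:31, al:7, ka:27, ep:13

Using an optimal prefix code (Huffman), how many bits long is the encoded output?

312

Build the Huffman tree bottom-up:
merge al(7) and ep(13): 20
merge 20 and ka(27): 47
merge th(31) and 47: 78
merge 78 and de(89): 167
The encoded length is the sum of every internal node's weight: 20 + 47 + 78 + 167 = 312 bits.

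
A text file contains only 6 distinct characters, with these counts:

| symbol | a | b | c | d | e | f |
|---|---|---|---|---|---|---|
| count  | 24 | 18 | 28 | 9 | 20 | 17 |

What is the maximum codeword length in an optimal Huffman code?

3

Merge the two lowest-weight nodes at each step:
merge d(9) and f(17): 26
merge b(18) and e(20): 38
merge a(24) and 26: 50
merge c(28) and 38: 66
merge 50 and 66: 116
The rarest symbols sit at the bottom; the longest codeword is 3 bits.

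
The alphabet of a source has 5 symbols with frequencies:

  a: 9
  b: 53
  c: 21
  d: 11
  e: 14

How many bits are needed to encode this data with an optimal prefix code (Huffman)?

217

Greedily combine the two least-frequent nodes:
merge a(9) and d(11): 20
merge e(14) and 20: 34
merge c(21) and 34: 55
merge b(53) and 55: 108
The encoded length is the sum of every internal node's weight: 20 + 34 + 55 + 108 = 217 bits.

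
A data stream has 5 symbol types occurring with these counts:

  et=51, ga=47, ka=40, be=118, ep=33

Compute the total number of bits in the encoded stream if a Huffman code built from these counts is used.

631

Greedily combine the two least-frequent nodes:
combine ep(33), ka(40) → 73
combine ga(47), et(51) → 98
combine 73, 98 → 171
combine be(118), 171 → 289
Each symbol's bit-cost is frequency × depth; summing gives 631 bits (equivalently 73 + 98 + 171 + 289).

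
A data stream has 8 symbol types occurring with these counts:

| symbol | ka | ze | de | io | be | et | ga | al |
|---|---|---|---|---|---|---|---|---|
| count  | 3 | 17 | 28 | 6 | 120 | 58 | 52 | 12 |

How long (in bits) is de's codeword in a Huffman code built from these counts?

Build the tree from the bottom:
combine ka(3), io(6) → 9
combine 9, al(12) → 21
combine ze(17), 21 → 38
combine de(28), 38 → 66
combine ga(52), et(58) → 110
combine 66, 110 → 176
combine be(120), 176 → 296
de's leaf is at depth 3, giving a 3-bit codeword.

3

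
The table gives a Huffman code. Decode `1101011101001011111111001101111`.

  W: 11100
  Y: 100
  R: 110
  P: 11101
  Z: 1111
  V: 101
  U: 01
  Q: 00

RVRYVZWRZ

Read left to right; each codeword is recognised as soon as it completes (prefix code):
  110→R | 101→V | 110→R | 100→Y | 101→V | 1111→Z | 11100→W | 110→R | 1111→Z
Decoded message: RVRYVZWRZ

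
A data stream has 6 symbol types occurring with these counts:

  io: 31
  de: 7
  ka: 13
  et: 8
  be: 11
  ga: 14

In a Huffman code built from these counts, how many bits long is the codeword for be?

3

Repeatedly merge the two smallest:
merge de(7) and et(8): 15
merge be(11) and ka(13): 24
merge ga(14) and 15: 29
merge 24 and 29: 53
merge io(31) and 53: 84
be's leaf is at depth 3, giving a 3-bit codeword.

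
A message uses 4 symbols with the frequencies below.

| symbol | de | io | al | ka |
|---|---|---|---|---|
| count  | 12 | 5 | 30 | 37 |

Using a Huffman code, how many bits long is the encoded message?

Build the Huffman tree bottom-up:
combine io(5), de(12) → 17
combine 17, al(30) → 47
combine ka(37), 47 → 84
The encoded length is the sum of every internal node's weight: 17 + 47 + 84 = 148 bits.

148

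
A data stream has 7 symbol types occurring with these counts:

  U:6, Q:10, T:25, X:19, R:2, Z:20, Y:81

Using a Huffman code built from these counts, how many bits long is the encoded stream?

Merge the two smallest weights repeatedly:
combine R(2), U(6) → 8
combine 8, Q(10) → 18
combine 18, X(19) → 37
combine Z(20), T(25) → 45
combine 37, 45 → 82
combine Y(81), 82 → 163
Total encoded bits = sum of merged weights = 8 + 18 + 37 + 45 + 82 + 163 = 353.

353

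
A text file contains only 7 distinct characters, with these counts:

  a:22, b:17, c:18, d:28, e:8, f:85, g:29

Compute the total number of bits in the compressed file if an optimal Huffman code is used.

Merge the two smallest weights repeatedly:
combine e(8), b(17) → 25
combine c(18), a(22) → 40
combine 25, d(28) → 53
combine g(29), 40 → 69
combine 53, 69 → 122
combine f(85), 122 → 207
Each symbol's bit-cost is frequency × depth; summing gives 516 bits (equivalently 25 + 40 + 53 + 69 + 122 + 207).

516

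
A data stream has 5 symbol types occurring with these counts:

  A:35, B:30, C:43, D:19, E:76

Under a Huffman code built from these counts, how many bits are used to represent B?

3

Build the tree from the bottom:
combine D(19), B(30) → 49
combine A(35), C(43) → 78
combine 49, E(76) → 125
combine 78, 125 → 203
The subtree containing B is merged 3 times, so code length = 3.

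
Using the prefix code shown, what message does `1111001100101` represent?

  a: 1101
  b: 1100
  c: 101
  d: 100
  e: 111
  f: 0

edbc

Read left to right; each codeword is recognised as soon as it completes (prefix code):
  111→e | 100→d | 1100→b | 101→c
Decoded message: edbc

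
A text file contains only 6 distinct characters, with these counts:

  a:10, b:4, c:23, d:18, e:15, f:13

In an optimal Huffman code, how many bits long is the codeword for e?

Huffman merges, smallest pair first:
merge b(4) and a(10): 14
merge f(13) and 14: 27
merge e(15) and d(18): 33
merge c(23) and 27: 50
merge 33 and 50: 83
e sits 2 levels below the root, so its codeword is 2 bits.

2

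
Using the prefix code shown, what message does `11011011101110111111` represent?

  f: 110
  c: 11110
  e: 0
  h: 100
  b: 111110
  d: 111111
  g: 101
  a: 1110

Read left to right; each codeword is recognised as soon as it completes (prefix code):
  110→f | 110→f | 1110→a | 1110→a | 111111→d
Decoded message: ffaad

ffaad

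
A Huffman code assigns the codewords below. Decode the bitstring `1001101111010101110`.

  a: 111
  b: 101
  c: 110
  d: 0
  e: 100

ecabdbc

Read left to right; each codeword is recognised as soon as it completes (prefix code):
  100→e | 110→c | 111→a | 101→b | 0→d | 101→b | 110→c
Decoded message: ecabdbc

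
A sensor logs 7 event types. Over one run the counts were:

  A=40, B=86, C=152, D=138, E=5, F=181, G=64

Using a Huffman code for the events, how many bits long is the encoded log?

Build the Huffman tree bottom-up:
merge E(5) and A(40): 45
merge 45 and G(64): 109
merge B(86) and 109: 195
merge D(138) and C(152): 290
merge F(181) and 195: 376
merge 290 and 376: 666
The encoded length is the sum of every internal node's weight: 45 + 109 + 195 + 290 + 376 + 666 = 1681 bits.

1681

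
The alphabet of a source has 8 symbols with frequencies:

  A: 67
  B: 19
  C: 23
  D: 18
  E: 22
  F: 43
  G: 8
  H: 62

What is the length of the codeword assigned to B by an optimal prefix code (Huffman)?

Huffman merges, smallest pair first:
combine G(8), D(18) → 26
combine B(19), E(22) → 41
combine C(23), 26 → 49
combine 41, F(43) → 84
combine 49, H(62) → 111
combine A(67), 84 → 151
combine 111, 151 → 262
The subtree containing B is merged 4 times, so code length = 4.

4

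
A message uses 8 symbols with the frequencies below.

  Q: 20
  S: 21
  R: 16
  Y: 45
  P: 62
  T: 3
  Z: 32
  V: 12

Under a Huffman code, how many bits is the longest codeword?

Merge the two lowest-weight nodes at each step:
T(3) + V(12) → 15
15 + R(16) → 31
Q(20) + S(21) → 41
31 + Z(32) → 63
41 + Y(45) → 86
P(62) + 63 → 125
86 + 125 → 211
The rarest symbols sit at the bottom; the longest codeword is 5 bits.

5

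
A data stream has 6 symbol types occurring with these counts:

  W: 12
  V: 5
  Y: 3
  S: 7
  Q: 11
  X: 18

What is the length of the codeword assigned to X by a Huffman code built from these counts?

Huffman merges, smallest pair first:
merge Y(3) and V(5): 8
merge S(7) and 8: 15
merge Q(11) and W(12): 23
merge 15 and X(18): 33
merge 23 and 33: 56
The subtree containing X is merged 2 times, so code length = 2.

2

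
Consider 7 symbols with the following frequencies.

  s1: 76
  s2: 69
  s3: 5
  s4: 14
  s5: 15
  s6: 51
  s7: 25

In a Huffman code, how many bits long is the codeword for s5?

4

Repeatedly merge the two smallest:
combine s3(5), s4(14) → 19
combine s5(15), 19 → 34
combine s7(25), 34 → 59
combine s6(51), 59 → 110
combine s2(69), s1(76) → 145
combine 110, 145 → 255
The subtree containing s5 is merged 4 times, so code length = 4.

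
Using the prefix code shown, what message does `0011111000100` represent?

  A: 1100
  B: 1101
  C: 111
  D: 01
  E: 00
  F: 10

ECADE

Read left to right; each codeword is recognised as soon as it completes (prefix code):
  00→E | 111→C | 1100→A | 01→D | 00→E
Decoded message: ECADE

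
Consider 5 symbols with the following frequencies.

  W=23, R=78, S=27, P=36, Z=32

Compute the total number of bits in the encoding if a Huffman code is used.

Build the Huffman tree bottom-up:
W(23) + S(27) → 50
Z(32) + P(36) → 68
50 + 68 → 118
R(78) + 118 → 196
The encoded length is the sum of every internal node's weight: 50 + 68 + 118 + 196 = 432 bits.

432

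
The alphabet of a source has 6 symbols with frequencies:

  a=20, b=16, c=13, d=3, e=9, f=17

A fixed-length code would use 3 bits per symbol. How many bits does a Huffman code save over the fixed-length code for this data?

Fixed-length: 3 bits × 78 symbols = 234 bits.
Huffman merges:
combine d(3), e(9) → 12
combine 12, c(13) → 25
combine b(16), f(17) → 33
combine a(20), 25 → 45
combine 33, 45 → 78
Huffman total = 12 + 25 + 33 + 45 + 78 = 193 bits.
Saving = 234 − 193 = 41 bits.

41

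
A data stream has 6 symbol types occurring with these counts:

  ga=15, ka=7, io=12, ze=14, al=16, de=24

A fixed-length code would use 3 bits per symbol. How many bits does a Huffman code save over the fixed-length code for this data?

Fixed-length: 3 bits × 88 symbols = 264 bits.
Huffman merges:
combine ka(7), io(12) → 19
combine ze(14), ga(15) → 29
combine al(16), 19 → 35
combine de(24), 29 → 53
combine 35, 53 → 88
Huffman total = 19 + 29 + 35 + 53 + 88 = 224 bits.
Saving = 264 − 224 = 40 bits.

40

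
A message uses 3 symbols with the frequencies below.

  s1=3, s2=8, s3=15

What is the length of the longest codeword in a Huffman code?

2

Merge the two lowest-weight nodes at each step:
combine s1(3), s2(8) → 11
combine 11, s3(15) → 26
The first pair merged (s1, s2) ends up deepest, at depth 2.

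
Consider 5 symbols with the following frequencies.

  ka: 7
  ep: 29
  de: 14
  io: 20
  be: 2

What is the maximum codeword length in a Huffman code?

4

Merge the two lowest-weight nodes at each step:
be(2) + ka(7) → 9
9 + de(14) → 23
io(20) + 23 → 43
ep(29) + 43 → 72
The rarest symbols sit at the bottom; the longest codeword is 4 bits.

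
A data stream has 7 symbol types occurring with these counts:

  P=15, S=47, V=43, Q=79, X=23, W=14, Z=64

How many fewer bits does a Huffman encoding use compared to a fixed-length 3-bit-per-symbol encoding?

114

Fixed-length: 3 bits × 285 symbols = 855 bits.
Huffman merges:
combine W(14), P(15) → 29
combine X(23), 29 → 52
combine V(43), S(47) → 90
combine 52, Z(64) → 116
combine Q(79), 90 → 169
combine 116, 169 → 285
Huffman total = 29 + 52 + 90 + 116 + 169 + 285 = 741 bits.
Saving = 855 − 741 = 114 bits.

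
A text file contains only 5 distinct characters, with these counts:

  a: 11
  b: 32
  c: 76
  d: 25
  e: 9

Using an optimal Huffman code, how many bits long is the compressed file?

295

Greedily combine the two least-frequent nodes:
combine e(9), a(11) → 20
combine 20, d(25) → 45
combine b(32), 45 → 77
combine c(76), 77 → 153
The encoded length is the sum of every internal node's weight: 20 + 45 + 77 + 153 = 295 bits.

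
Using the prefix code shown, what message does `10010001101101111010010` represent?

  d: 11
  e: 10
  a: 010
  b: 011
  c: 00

Read left to right; each codeword is recognised as soon as it completes (prefix code):
  10→e | 010→a | 00→c | 11→d | 011→b | 011→b | 11→d | 010→a | 010→a
Decoded message: eacdbbdaa

eacdbbdaa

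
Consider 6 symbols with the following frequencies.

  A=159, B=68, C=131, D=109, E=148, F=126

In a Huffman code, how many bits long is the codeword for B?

Repeatedly merge the two smallest:
merge B(68) and D(109): 177
merge F(126) and C(131): 257
merge E(148) and A(159): 307
merge 177 and 257: 434
merge 307 and 434: 741
B's leaf is at depth 3, giving a 3-bit codeword.

3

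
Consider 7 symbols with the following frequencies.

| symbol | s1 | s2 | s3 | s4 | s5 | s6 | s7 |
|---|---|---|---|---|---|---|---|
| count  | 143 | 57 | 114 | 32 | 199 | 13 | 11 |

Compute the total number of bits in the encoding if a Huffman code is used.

1331

Build the Huffman tree bottom-up:
merge s7(11) and s6(13): 24
merge 24 and s4(32): 56
merge 56 and s2(57): 113
merge 113 and s3(114): 227
merge s1(143) and s5(199): 342
merge 227 and 342: 569
Each symbol's bit-cost is frequency × depth; summing gives 1331 bits (equivalently 24 + 56 + 113 + 227 + 342 + 569).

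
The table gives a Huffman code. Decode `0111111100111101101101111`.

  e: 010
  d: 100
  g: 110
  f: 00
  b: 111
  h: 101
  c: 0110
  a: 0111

abdbhhhb

Read left to right; each codeword is recognised as soon as it completes (prefix code):
  0111→a | 111→b | 100→d | 111→b | 101→h | 101→h | 101→h | 111→b
Decoded message: abdbhhhb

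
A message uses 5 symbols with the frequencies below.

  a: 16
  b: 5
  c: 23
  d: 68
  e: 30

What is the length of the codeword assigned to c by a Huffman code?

Huffman merges, smallest pair first:
b(5) + a(16) → 21
21 + c(23) → 44
e(30) + 44 → 74
d(68) + 74 → 142
c sits 3 levels below the root, so its codeword is 3 bits.

3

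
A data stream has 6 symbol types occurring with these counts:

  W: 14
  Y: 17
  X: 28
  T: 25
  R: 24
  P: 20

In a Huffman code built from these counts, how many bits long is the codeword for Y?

3

Build the tree from the bottom:
merge W(14) and Y(17): 31
merge P(20) and R(24): 44
merge T(25) and X(28): 53
merge 31 and 44: 75
merge 53 and 75: 128
Y's leaf is at depth 3, giving a 3-bit codeword.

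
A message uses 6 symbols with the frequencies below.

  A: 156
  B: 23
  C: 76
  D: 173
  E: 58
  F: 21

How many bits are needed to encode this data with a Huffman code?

Build the Huffman tree bottom-up:
combine F(21), B(23) → 44
combine 44, E(58) → 102
combine C(76), 102 → 178
combine A(156), D(173) → 329
combine 178, 329 → 507
Total encoded bits = sum of merged weights = 44 + 102 + 178 + 329 + 507 = 1160.

1160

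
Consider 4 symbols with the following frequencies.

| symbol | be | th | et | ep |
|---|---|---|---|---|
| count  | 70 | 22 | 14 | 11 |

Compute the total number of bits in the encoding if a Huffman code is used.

189

Build the Huffman tree bottom-up:
ep(11) + et(14) → 25
th(22) + 25 → 47
47 + be(70) → 117
Each symbol's bit-cost is frequency × depth; summing gives 189 bits (equivalently 25 + 47 + 117).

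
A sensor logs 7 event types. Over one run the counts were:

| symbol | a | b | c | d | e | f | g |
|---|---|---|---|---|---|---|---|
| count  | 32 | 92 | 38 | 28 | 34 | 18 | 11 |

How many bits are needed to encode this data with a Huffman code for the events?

658

Build the Huffman tree bottom-up:
merge g(11) and f(18): 29
merge d(28) and 29: 57
merge a(32) and e(34): 66
merge c(38) and 57: 95
merge 66 and b(92): 158
merge 95 and 158: 253
The encoded length is the sum of every internal node's weight: 29 + 57 + 66 + 95 + 158 + 253 = 658 bits.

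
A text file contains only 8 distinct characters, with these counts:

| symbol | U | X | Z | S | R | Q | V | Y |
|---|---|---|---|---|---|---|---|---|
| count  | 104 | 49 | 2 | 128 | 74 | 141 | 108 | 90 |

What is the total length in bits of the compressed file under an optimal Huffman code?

1995

Greedily combine the two least-frequent nodes:
Z(2) + X(49) → 51
51 + R(74) → 125
Y(90) + U(104) → 194
V(108) + 125 → 233
S(128) + Q(141) → 269
194 + 233 → 427
269 + 427 → 696
Each symbol's bit-cost is frequency × depth; summing gives 1995 bits (equivalently 51 + 125 + 194 + 233 + 269 + 427 + 696).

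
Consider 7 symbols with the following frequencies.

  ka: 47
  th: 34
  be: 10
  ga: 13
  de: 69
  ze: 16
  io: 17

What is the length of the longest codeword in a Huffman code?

Merge the two lowest-weight nodes at each step:
be(10) + ga(13) → 23
ze(16) + io(17) → 33
23 + 33 → 56
th(34) + ka(47) → 81
56 + de(69) → 125
81 + 125 → 206
Maximum depth reached is 4.

4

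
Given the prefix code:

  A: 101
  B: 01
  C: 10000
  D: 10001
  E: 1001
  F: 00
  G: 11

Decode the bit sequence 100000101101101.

Read left to right; each codeword is recognised as soon as it completes (prefix code):
  10000→C | 01→B | 01→B | 101→A | 101→A
Decoded message: CBBAA

CBBAA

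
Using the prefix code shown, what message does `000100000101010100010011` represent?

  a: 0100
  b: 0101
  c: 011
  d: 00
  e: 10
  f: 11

Read left to right; each codeword is recognised as soon as it completes (prefix code):
  00→d | 0100→a | 00→d | 0101→b | 0101→b | 00→d | 0100→a | 11→f
Decoded message: dadbbdaf

dadbbdaf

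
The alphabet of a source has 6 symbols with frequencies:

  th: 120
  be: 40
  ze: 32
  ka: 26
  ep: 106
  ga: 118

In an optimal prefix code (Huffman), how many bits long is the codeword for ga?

Huffman merges, smallest pair first:
merge ka(26) and ze(32): 58
merge be(40) and 58: 98
merge 98 and ep(106): 204
merge ga(118) and th(120): 238
merge 204 and 238: 442
ga sits 2 levels below the root, so its codeword is 2 bits.

2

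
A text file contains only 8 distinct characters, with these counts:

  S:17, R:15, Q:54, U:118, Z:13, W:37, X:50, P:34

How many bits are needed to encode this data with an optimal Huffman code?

Merge the two smallest weights repeatedly:
Z(13) + R(15) → 28
S(17) + 28 → 45
P(34) + W(37) → 71
45 + X(50) → 95
Q(54) + 71 → 125
95 + U(118) → 213
125 + 213 → 338
Each symbol's bit-cost is frequency × depth; summing gives 915 bits (equivalently 28 + 45 + 71 + 95 + 125 + 213 + 338).

915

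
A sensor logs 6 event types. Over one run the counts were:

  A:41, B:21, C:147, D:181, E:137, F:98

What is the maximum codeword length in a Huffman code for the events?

Merge the two lowest-weight nodes at each step:
merge B(21) and A(41): 62
merge 62 and F(98): 160
merge E(137) and C(147): 284
merge 160 and D(181): 341
merge 284 and 341: 625
The rarest symbols sit at the bottom; the longest codeword is 4 bits.

4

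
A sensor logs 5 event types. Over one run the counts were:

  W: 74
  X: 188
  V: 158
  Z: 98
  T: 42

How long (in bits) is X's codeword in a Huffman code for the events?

2

Repeatedly merge the two smallest:
combine T(42), W(74) → 116
combine Z(98), 116 → 214
combine V(158), X(188) → 346
combine 214, 346 → 560
X's leaf is at depth 2, giving a 2-bit codeword.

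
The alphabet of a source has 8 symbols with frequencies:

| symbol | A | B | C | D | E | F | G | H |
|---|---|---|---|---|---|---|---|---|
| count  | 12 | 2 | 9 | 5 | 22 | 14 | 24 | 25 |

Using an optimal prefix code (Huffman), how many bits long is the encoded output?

Merge the two smallest weights repeatedly:
merge B(2) and D(5): 7
merge 7 and C(9): 16
merge A(12) and F(14): 26
merge 16 and E(22): 38
merge G(24) and H(25): 49
merge 26 and 38: 64
merge 49 and 64: 113
The encoded length is the sum of every internal node's weight: 7 + 16 + 26 + 38 + 49 + 64 + 113 = 313 bits.

313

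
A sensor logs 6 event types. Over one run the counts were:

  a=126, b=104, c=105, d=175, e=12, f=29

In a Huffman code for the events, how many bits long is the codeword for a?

2

Build the tree from the bottom:
merge e(12) and f(29): 41
merge 41 and b(104): 145
merge c(105) and a(126): 231
merge 145 and d(175): 320
merge 231 and 320: 551
a sits 2 levels below the root, so its codeword is 2 bits.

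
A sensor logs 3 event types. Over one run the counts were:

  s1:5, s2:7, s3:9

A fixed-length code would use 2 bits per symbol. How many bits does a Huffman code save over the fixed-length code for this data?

Fixed-length: 2 bits × 21 symbols = 42 bits.
Huffman merges:
merge s1(5) and s2(7): 12
merge s3(9) and 12: 21
Huffman total = 12 + 21 = 33 bits.
Saving = 42 − 33 = 9 bits.

9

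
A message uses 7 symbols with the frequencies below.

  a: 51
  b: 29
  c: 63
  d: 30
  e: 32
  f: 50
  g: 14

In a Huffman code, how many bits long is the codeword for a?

2

Build the tree from the bottom:
g(14) + b(29) → 43
d(30) + e(32) → 62
43 + f(50) → 93
a(51) + 62 → 113
c(63) + 93 → 156
113 + 156 → 269
The subtree containing a is merged 2 times, so code length = 2.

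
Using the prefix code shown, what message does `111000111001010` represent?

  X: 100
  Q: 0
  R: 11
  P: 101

RXQRXPQ

Read left to right; each codeword is recognised as soon as it completes (prefix code):
  11→R | 100→X | 0→Q | 11→R | 100→X | 101→P | 0→Q
Decoded message: RXQRXPQ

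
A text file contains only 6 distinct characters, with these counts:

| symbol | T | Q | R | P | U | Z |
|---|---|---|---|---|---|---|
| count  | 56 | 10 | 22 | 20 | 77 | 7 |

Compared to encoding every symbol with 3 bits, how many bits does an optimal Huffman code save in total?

156

Fixed-length: 3 bits × 192 symbols = 576 bits.
Huffman merges:
combine Z(7), Q(10) → 17
combine 17, P(20) → 37
combine R(22), 37 → 59
combine T(56), 59 → 115
combine U(77), 115 → 192
Huffman total = 17 + 37 + 59 + 115 + 192 = 420 bits.
Saving = 576 − 420 = 156 bits.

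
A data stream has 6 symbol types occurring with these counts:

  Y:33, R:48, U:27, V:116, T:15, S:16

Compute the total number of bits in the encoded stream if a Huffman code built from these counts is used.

Greedily combine the two least-frequent nodes:
combine T(15), S(16) → 31
combine U(27), 31 → 58
combine Y(33), R(48) → 81
combine 58, 81 → 139
combine V(116), 139 → 255
Each symbol's bit-cost is frequency × depth; summing gives 564 bits (equivalently 31 + 58 + 81 + 139 + 255).

564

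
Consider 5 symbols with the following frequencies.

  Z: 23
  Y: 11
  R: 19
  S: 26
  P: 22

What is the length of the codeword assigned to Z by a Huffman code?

Build the tree from the bottom:
merge Y(11) and R(19): 30
merge P(22) and Z(23): 45
merge S(26) and 30: 56
merge 45 and 56: 101
The subtree containing Z is merged 2 times, so code length = 2.

2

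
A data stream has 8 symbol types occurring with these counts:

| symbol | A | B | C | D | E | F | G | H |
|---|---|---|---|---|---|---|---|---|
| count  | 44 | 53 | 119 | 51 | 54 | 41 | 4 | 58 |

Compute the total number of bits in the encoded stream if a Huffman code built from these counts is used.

1198

Build the Huffman tree bottom-up:
G(4) + F(41) → 45
A(44) + 45 → 89
D(51) + B(53) → 104
E(54) + H(58) → 112
89 + 104 → 193
112 + C(119) → 231
193 + 231 → 424
Each symbol's bit-cost is frequency × depth; summing gives 1198 bits (equivalently 45 + 89 + 104 + 112 + 193 + 231 + 424).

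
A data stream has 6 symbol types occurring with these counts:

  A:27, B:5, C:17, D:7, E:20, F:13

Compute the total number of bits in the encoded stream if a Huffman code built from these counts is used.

Greedily combine the two least-frequent nodes:
B(5) + D(7) → 12
12 + F(13) → 25
C(17) + E(20) → 37
25 + A(27) → 52
37 + 52 → 89
Total encoded bits = sum of merged weights = 12 + 25 + 37 + 52 + 89 = 215.

215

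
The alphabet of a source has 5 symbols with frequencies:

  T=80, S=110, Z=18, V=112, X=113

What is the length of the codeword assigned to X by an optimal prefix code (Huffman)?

Build the tree from the bottom:
Z(18) + T(80) → 98
98 + S(110) → 208
V(112) + X(113) → 225
208 + 225 → 433
The subtree containing X is merged 2 times, so code length = 2.

2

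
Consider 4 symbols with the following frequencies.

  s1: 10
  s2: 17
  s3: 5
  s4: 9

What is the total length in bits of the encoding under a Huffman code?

79

Build the Huffman tree bottom-up:
merge s3(5) and s4(9): 14
merge s1(10) and 14: 24
merge s2(17) and 24: 41
The encoded length is the sum of every internal node's weight: 14 + 24 + 41 = 79 bits.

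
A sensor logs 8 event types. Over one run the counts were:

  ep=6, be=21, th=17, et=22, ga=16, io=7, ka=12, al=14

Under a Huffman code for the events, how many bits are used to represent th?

Huffman merges, smallest pair first:
combine ep(6), io(7) → 13
combine ka(12), 13 → 25
combine al(14), ga(16) → 30
combine th(17), be(21) → 38
combine et(22), 25 → 47
combine 30, 38 → 68
combine 47, 68 → 115
th sits 3 levels below the root, so its codeword is 3 bits.

3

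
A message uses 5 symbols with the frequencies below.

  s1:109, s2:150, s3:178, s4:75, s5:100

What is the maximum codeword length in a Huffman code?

Merge the two lowest-weight nodes at each step:
s4(75) + s5(100) → 175
s1(109) + s2(150) → 259
175 + s3(178) → 353
259 + 353 → 612
The first pair merged (s4, s5) ends up deepest, at depth 3.

3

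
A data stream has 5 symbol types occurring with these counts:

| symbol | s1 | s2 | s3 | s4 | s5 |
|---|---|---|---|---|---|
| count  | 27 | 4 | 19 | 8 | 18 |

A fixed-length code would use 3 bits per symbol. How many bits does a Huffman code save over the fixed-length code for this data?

64

Fixed-length: 3 bits × 76 symbols = 228 bits.
Huffman merges:
s2(4) + s4(8) → 12
12 + s5(18) → 30
s3(19) + s1(27) → 46
30 + 46 → 76
Huffman total = 12 + 30 + 46 + 76 = 164 bits.
Saving = 228 − 164 = 64 bits.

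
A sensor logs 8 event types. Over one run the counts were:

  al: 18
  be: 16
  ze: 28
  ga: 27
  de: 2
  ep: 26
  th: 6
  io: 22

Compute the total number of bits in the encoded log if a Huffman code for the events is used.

Merge the two smallest weights repeatedly:
combine de(2), th(6) → 8
combine 8, be(16) → 24
combine al(18), io(22) → 40
combine 24, ep(26) → 50
combine ga(27), ze(28) → 55
combine 40, 50 → 90
combine 55, 90 → 145
The encoded length is the sum of every internal node's weight: 8 + 24 + 40 + 50 + 55 + 90 + 145 = 412 bits.

412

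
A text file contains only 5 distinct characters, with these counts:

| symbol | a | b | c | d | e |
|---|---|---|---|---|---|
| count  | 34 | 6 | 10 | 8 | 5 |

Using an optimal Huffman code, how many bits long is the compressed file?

Greedily combine the two least-frequent nodes:
combine e(5), b(6) → 11
combine d(8), c(10) → 18
combine 11, 18 → 29
combine 29, a(34) → 63
Each symbol's bit-cost is frequency × depth; summing gives 121 bits (equivalently 11 + 18 + 29 + 63).

121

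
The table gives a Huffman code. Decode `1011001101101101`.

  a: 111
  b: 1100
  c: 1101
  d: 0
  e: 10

Read left to right; each codeword is recognised as soon as it completes (prefix code):
  10→e | 1100→b | 1101→c | 10→e | 1101→c
Decoded message: ebcec

ebcec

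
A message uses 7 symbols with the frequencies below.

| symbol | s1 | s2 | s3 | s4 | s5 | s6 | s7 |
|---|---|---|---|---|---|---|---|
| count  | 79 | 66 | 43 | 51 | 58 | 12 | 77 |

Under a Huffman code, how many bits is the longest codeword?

4

Merge the two lowest-weight nodes at each step:
merge s6(12) and s3(43): 55
merge s4(51) and 55: 106
merge s5(58) and s2(66): 124
merge s7(77) and s1(79): 156
merge 106 and 124: 230
merge 156 and 230: 386
The rarest symbols sit at the bottom; the longest codeword is 4 bits.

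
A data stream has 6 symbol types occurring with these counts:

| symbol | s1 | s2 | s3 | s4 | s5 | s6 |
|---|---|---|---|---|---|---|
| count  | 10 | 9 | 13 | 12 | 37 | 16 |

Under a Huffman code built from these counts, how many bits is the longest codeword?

4

Merge the two lowest-weight nodes at each step:
merge s2(9) and s1(10): 19
merge s4(12) and s3(13): 25
merge s6(16) and 19: 35
merge 25 and 35: 60
merge s5(37) and 60: 97
Maximum depth reached is 4.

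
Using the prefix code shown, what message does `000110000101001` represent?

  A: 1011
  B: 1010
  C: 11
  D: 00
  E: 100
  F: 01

DFEDBF

Read left to right; each codeword is recognised as soon as it completes (prefix code):
  00→D | 01→F | 100→E | 00→D | 1010→B | 01→F
Decoded message: DFEDBF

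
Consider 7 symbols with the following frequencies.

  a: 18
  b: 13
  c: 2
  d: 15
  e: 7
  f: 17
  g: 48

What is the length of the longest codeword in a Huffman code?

Merge the two lowest-weight nodes at each step:
c(2) + e(7) → 9
9 + b(13) → 22
d(15) + f(17) → 32
a(18) + 22 → 40
32 + 40 → 72
g(48) + 72 → 120
The first pair merged (c, e) ends up deepest, at depth 5.

5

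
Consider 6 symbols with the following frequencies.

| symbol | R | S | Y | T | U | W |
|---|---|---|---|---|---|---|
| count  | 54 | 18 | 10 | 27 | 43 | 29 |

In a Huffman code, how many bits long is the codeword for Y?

Repeatedly merge the two smallest:
Y(10) + S(18) → 28
T(27) + 28 → 55
W(29) + U(43) → 72
R(54) + 55 → 109
72 + 109 → 181
Y sits 4 levels below the root, so its codeword is 4 bits.

4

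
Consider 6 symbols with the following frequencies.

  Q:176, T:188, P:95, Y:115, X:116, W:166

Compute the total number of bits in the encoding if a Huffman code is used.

Greedily combine the two least-frequent nodes:
merge P(95) and Y(115): 210
merge X(116) and W(166): 282
merge Q(176) and T(188): 364
merge 210 and 282: 492
merge 364 and 492: 856
Total encoded bits = sum of merged weights = 210 + 282 + 364 + 492 + 856 = 2204.

2204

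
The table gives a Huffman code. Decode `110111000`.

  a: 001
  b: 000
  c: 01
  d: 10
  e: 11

eceb

Read left to right; each codeword is recognised as soon as it completes (prefix code):
  11→e | 01→c | 11→e | 000→b
Decoded message: eceb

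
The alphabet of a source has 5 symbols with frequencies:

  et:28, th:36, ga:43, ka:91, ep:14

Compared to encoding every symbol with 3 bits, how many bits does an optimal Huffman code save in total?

183

Fixed-length: 3 bits × 212 symbols = 636 bits.
Huffman merges:
merge ep(14) and et(28): 42
merge th(36) and 42: 78
merge ga(43) and 78: 121
merge ka(91) and 121: 212
Huffman total = 42 + 78 + 121 + 212 = 453 bits.
Saving = 636 − 453 = 183 bits.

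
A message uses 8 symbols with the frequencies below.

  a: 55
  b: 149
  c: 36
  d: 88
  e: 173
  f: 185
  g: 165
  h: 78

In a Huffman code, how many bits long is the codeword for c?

4

Huffman merges, smallest pair first:
c(36) + a(55) → 91
h(78) + d(88) → 166
91 + b(149) → 240
g(165) + 166 → 331
e(173) + f(185) → 358
240 + 331 → 571
358 + 571 → 929
The subtree containing c is merged 4 times, so code length = 4.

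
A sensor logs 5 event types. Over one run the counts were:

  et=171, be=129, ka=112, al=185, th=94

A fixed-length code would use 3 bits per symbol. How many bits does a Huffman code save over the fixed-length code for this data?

Fixed-length: 3 bits × 691 symbols = 2073 bits.
Huffman merges:
th(94) + ka(112) → 206
be(129) + et(171) → 300
al(185) + 206 → 391
300 + 391 → 691
Huffman total = 206 + 300 + 391 + 691 = 1588 bits.
Saving = 2073 − 1588 = 485 bits.

485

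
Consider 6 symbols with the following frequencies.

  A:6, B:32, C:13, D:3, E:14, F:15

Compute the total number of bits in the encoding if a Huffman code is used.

194

Greedily combine the two least-frequent nodes:
D(3) + A(6) → 9
9 + C(13) → 22
E(14) + F(15) → 29
22 + 29 → 51
B(32) + 51 → 83
Each symbol's bit-cost is frequency × depth; summing gives 194 bits (equivalently 9 + 22 + 29 + 51 + 83).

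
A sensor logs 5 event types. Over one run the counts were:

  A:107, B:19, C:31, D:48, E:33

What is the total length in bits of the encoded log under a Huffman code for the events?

500

Merge the two smallest weights repeatedly:
merge B(19) and C(31): 50
merge E(33) and D(48): 81
merge 50 and 81: 131
merge A(107) and 131: 238
Total encoded bits = sum of merged weights = 50 + 81 + 131 + 238 = 500.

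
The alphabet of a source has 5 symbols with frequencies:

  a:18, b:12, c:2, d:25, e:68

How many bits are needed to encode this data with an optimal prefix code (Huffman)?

228

Greedily combine the two least-frequent nodes:
c(2) + b(12) → 14
14 + a(18) → 32
d(25) + 32 → 57
57 + e(68) → 125
Each symbol's bit-cost is frequency × depth; summing gives 228 bits (equivalently 14 + 32 + 57 + 125).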